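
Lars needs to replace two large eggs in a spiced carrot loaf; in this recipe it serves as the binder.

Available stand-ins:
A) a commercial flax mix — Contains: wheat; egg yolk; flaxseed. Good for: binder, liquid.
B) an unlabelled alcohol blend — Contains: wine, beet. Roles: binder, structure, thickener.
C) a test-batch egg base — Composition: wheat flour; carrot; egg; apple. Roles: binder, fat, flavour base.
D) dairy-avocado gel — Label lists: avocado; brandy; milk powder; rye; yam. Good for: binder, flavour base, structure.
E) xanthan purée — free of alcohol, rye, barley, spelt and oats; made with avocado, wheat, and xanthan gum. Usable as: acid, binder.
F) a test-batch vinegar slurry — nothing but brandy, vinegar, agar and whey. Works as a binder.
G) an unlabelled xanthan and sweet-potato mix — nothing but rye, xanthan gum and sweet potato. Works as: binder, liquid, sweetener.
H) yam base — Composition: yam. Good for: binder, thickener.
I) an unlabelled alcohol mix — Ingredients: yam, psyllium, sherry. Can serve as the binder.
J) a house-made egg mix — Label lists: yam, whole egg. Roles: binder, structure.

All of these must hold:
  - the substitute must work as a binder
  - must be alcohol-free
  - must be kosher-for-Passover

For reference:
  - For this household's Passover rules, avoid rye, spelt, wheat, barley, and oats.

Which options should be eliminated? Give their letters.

A, B, C, D, E, F, G, I

A: has wheat, so not kosher-for-Passover — reject
B: has wine, so not alcohol-free — no
C: has wheat flour, so not kosher-for-Passover — reject
D: has rye, so not kosher-for-Passover; has brandy, so not alcohol-free — no
E: has wheat, so not kosher-for-Passover — reject
F: has brandy, so not alcohol-free — out
G: has rye, so not kosher-for-Passover — no
H: every rule checks out — keep
I: has sherry, so not alcohol-free — reject
J: only whole egg and yam; none excluded — valid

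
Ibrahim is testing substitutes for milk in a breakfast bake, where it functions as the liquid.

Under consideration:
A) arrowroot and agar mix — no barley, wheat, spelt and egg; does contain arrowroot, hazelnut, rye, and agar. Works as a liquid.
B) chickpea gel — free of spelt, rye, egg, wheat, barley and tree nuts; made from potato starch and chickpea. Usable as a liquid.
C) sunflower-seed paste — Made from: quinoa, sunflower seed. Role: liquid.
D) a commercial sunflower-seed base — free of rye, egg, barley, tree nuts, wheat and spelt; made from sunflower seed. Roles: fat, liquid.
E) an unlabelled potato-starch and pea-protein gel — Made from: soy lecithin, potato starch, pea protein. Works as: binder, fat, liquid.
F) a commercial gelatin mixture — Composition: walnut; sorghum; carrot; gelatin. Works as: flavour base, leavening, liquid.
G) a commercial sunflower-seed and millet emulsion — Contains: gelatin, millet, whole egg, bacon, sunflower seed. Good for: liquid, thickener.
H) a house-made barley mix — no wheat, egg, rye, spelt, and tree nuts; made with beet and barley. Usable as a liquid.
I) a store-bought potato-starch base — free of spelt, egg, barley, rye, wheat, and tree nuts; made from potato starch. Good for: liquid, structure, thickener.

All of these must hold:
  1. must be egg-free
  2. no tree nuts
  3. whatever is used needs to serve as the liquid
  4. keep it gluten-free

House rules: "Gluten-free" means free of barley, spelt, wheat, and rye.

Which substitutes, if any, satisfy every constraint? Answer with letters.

B, C, D, E, I

A: has rye, so not gluten-free; has hazelnut, so not tree-nut-free — no
B: works as a liquid, gluten-free, no egg — keep
C: all constraints satisfied — valid
D: no egg, no tree nuts — valid
E: nothing on the exclusion list — valid
F: has walnut, so not tree-nut-free — no
G: has whole egg, so not egg-free — reject
H: has barley, so not gluten-free — out
I: works as a liquid, no tree nuts, gluten-free — OK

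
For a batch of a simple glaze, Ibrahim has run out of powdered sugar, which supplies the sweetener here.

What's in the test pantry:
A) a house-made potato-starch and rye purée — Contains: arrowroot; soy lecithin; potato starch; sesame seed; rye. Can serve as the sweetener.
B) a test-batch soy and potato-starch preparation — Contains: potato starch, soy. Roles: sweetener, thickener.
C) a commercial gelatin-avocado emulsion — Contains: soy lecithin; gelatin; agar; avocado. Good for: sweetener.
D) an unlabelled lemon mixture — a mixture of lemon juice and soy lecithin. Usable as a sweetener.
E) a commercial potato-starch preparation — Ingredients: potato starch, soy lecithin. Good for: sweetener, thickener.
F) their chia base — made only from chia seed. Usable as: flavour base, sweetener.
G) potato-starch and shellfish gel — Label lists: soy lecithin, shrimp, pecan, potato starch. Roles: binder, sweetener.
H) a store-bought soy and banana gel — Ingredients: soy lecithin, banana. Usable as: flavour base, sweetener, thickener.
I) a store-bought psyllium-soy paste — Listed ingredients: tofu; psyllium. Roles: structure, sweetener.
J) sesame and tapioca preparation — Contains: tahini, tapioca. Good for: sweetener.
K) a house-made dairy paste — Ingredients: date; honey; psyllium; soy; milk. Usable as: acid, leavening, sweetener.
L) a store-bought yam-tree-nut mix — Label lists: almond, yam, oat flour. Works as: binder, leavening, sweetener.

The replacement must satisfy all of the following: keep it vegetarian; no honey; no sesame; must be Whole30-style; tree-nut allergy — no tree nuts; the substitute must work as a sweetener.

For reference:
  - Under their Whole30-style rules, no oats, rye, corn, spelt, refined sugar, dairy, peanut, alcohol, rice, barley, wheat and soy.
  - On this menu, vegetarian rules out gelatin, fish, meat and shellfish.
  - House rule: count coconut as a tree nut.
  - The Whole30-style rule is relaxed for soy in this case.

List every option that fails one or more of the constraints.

A, C, G, J, K, L

A: has rye, so not Whole30-style; has sesame seed, so not sesame-free — no
B: soy is permitted under the Whole30-style carve-out; nothing else excluded — OK
C: has gelatin, so not vegetarian — no
D: soy is permitted under the Whole30-style carve-out; nothing else excluded — valid
E: soy is permitted under the Whole30-style carve-out; nothing else excluded — OK
F: only chia seed; none excluded — OK
G: has shrimp, so not vegetarian; has pecan, so not tree-nut-free — no
H: soy is permitted under the Whole30-style carve-out; nothing else excluded — valid
I: soy is permitted under the Whole30-style carve-out; nothing else excluded — keep
J: has tahini, so not sesame-free — reject
K: has milk, so not Whole30-style; has honey, so not honey-free — reject
L: has oat flour, so not Whole30-style; has almond, so not tree-nut-free — reject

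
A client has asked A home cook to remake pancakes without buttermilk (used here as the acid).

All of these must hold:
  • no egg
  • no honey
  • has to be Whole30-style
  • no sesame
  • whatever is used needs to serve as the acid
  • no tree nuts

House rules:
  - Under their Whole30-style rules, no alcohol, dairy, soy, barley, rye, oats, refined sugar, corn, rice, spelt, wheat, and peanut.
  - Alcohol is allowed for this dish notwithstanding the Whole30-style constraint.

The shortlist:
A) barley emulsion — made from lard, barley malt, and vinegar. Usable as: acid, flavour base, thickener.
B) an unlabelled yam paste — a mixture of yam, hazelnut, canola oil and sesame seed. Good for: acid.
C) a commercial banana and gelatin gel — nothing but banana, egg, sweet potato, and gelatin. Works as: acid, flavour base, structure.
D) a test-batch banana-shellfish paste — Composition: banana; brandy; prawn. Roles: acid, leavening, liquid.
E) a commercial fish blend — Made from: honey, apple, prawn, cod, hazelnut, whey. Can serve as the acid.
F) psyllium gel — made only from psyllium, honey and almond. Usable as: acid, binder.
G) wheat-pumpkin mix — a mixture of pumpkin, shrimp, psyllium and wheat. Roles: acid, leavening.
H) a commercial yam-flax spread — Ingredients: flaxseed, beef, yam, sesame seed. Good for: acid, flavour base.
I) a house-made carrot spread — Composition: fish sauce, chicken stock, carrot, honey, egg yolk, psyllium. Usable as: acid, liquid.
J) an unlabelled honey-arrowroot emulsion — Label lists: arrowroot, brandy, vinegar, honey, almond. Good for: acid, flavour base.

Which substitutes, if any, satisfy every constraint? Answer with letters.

D

A: has barley malt, so not Whole30-style — out
B: has sesame seed, so not sesame-free; has hazelnut, so not tree-nut-free — out
C: has egg, so not egg-free — out
D: alcohol is permitted under the Whole30-style carve-out; nothing else excluded — valid
E: has whey, so not Whole30-style; has hazelnut, so not tree-nut-free (and 1 more) — out
F: has almond, so not tree-nut-free; has honey, so not honey-free — reject
G: has wheat, so not Whole30-style — reject
H: has sesame seed, so not sesame-free — no
I: has egg yolk, so not egg-free; has honey, so not honey-free — reject
J: has almond, so not tree-nut-free; has honey, so not honey-free — out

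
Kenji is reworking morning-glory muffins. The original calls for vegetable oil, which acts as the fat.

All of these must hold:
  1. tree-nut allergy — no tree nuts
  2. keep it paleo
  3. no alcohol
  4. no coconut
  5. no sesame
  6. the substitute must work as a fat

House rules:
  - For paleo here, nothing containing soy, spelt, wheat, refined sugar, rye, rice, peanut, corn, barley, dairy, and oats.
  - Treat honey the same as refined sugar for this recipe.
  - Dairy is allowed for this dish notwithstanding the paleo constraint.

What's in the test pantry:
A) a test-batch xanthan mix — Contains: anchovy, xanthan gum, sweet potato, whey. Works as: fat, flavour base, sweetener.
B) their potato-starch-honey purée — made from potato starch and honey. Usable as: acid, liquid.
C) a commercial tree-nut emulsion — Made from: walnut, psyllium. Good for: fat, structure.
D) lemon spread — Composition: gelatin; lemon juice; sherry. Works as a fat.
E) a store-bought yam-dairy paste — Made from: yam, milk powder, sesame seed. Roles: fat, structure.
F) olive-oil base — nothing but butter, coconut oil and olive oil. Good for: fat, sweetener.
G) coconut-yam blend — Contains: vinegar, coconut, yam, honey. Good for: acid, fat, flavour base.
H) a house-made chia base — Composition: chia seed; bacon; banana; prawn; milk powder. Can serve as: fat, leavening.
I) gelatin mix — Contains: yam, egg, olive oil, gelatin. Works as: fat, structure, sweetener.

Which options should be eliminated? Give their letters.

A: dairy is permitted under the paleo carve-out; nothing else excluded — keep
B: not usable as a fat; has honey, so not paleo — no
C: has walnut, so not tree-nut-free — no
D: has sherry, so not alcohol-free — no
E: has sesame seed, so not sesame-free — out
F: has coconut oil, so not coconut-free — reject
G: has honey, so not paleo; has coconut, so not coconut-free — no
H: dairy is permitted under the paleo carve-out; nothing else excluded — keep
I: no coconut, no alcohol — keep

B, C, D, E, F, G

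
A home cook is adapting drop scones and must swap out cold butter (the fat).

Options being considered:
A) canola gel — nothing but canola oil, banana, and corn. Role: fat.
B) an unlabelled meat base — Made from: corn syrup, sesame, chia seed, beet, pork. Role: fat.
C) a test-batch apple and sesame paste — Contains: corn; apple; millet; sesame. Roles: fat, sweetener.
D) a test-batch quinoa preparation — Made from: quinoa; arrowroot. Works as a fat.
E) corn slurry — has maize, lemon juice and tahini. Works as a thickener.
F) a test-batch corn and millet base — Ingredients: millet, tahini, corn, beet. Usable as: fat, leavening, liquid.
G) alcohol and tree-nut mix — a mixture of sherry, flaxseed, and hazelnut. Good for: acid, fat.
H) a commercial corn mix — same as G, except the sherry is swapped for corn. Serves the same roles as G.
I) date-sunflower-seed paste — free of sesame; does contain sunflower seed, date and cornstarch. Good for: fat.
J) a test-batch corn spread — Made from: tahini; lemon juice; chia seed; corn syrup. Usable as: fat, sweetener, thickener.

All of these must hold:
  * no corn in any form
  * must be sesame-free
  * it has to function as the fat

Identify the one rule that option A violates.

corn-free

usable as a fat: satisfied
corn-free: has corn — fails
sesame-free: satisfied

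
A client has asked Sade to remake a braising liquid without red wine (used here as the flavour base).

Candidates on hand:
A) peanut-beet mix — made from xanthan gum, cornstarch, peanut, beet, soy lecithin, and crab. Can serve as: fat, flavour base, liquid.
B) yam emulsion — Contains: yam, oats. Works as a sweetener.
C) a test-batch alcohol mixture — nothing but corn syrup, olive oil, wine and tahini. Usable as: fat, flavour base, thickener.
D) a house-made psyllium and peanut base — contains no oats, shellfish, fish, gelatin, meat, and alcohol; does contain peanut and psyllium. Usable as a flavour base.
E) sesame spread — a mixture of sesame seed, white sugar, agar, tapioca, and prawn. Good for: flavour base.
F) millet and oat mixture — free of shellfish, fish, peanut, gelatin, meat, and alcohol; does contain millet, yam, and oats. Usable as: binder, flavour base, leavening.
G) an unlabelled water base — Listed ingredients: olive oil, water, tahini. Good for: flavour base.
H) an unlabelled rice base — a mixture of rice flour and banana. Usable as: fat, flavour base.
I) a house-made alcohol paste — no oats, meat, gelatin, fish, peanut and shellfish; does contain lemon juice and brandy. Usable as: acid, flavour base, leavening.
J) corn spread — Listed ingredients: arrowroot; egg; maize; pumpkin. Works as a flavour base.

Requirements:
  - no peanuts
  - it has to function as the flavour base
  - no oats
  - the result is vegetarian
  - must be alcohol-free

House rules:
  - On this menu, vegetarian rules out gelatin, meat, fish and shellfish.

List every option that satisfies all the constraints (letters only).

G, H, J

A: has crab, so not vegetarian; has peanut, so not peanut-free — reject
B: not usable as a flavour base; has oats, so not oat-free — reject
C: has wine, so not alcohol-free — no
D: has peanut, so not peanut-free — no
E: has prawn, so not vegetarian — no
F: has oats, so not oat-free — no
G: only tahini, water and olive oil; none excluded — OK
H: no alcohol, no peanut — OK
I: has brandy, so not alcohol-free — out
J: every rule checks out — keep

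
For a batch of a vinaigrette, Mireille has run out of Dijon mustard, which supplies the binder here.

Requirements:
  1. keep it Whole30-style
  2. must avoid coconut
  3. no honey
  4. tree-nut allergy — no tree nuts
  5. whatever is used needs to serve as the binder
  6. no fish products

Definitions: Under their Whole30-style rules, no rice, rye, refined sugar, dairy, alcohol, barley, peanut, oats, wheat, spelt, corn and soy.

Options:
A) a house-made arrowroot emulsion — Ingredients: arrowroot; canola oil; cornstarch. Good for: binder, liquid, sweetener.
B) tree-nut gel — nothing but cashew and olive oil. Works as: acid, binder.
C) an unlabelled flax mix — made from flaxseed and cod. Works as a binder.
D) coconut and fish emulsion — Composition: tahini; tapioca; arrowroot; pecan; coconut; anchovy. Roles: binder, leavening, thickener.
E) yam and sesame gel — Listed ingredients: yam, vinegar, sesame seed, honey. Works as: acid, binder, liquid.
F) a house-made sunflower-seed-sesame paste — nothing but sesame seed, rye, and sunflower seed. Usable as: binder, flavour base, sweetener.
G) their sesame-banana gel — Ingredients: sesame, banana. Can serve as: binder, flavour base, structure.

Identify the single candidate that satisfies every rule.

G

A: has cornstarch, so not Whole30-style — out
B: has cashew, so not tree-nut-free — reject
C: has cod, so not fish-free — reject
D: has pecan, so not tree-nut-free; has anchovy, so not fish-free (and 1 more) — reject
E: has honey, so not honey-free — no
F: has rye, so not Whole30-style — reject
G: only sesame and banana; none excluded — OK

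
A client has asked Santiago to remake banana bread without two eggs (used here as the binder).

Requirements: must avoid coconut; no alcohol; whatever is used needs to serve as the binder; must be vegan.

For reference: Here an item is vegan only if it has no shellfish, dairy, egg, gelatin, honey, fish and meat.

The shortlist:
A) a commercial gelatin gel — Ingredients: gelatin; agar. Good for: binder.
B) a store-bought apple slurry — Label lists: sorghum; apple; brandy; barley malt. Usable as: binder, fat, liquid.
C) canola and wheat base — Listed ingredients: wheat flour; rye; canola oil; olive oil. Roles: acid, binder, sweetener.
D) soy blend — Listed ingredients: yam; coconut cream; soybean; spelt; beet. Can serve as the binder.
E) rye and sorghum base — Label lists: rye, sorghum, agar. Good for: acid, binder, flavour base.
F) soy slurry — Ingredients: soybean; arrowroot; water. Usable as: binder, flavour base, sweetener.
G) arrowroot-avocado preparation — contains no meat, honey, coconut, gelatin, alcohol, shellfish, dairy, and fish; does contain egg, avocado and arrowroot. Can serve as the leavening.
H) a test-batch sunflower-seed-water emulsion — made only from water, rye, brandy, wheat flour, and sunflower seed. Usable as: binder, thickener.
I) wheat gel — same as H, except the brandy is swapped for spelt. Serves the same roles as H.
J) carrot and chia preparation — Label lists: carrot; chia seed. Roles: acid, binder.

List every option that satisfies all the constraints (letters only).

A: has gelatin, so not vegan — out
B: has brandy, so not alcohol-free — out
C: all constraints satisfied — OK
D: has coconut cream, so not coconut-free — out
E: every rule checks out — OK
F: nothing on the exclusion list — OK
G: not usable as a binder; has egg, so not vegan — out
H: has brandy, so not alcohol-free — no
I: rye and spelt etc. — none of it excluded — valid
J: only chia seed and carrot; none excluded — keep

C, E, F, I, J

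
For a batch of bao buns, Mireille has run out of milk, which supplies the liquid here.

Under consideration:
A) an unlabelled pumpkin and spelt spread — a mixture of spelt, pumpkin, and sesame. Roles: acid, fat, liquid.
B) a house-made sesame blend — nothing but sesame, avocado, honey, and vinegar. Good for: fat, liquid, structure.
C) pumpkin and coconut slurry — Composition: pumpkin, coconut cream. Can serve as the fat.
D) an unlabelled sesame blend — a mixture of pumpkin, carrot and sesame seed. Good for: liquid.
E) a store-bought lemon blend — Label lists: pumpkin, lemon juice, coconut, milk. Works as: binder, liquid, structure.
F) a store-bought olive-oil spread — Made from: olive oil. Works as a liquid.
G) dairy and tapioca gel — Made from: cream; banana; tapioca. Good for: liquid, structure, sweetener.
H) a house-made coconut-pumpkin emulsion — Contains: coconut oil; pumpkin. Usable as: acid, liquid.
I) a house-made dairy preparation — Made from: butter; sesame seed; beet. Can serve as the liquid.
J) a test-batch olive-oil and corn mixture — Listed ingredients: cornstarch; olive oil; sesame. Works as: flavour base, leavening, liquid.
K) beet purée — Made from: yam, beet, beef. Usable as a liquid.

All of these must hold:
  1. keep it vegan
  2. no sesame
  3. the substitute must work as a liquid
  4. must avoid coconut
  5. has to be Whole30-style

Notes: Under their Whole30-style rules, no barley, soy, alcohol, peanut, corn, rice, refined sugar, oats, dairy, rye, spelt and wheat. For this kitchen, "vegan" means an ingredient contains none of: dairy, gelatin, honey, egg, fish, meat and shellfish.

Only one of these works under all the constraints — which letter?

A: has spelt, so not Whole30-style; has sesame, so not sesame-free — out
B: has honey, so not vegan; has sesame, so not sesame-free — out
C: not usable as a liquid; has coconut cream, so not coconut-free — no
D: has sesame seed, so not sesame-free — no
E: has milk, so not Whole30-style; has milk, so not vegan (and 1 more) — no
F: no coconut, no sesame — OK
G: has cream, so not Whole30-style; has cream, so not vegan — reject
H: has coconut oil, so not coconut-free — reject
I: has butter, so not Whole30-style; has butter, so not vegan (and 1 more) — out
J: has cornstarch, so not Whole30-style; has sesame, so not sesame-free — reject
K: has beef, so not vegan — no

F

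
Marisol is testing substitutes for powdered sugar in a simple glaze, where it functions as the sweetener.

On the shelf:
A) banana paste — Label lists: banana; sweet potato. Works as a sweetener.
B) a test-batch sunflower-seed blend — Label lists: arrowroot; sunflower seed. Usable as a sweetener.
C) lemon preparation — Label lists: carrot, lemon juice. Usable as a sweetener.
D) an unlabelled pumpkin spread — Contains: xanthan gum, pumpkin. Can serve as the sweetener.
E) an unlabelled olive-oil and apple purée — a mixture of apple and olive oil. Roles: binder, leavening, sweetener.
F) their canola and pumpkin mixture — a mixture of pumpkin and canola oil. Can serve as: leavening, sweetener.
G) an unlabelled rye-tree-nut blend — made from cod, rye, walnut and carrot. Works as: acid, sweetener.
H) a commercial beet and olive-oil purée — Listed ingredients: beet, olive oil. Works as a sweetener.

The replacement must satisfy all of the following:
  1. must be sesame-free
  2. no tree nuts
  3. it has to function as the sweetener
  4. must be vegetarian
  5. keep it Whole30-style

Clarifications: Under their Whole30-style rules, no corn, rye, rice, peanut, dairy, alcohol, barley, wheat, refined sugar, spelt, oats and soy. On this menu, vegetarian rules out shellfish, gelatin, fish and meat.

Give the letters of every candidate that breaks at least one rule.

A: only banana and sweet potato; none excluded — keep
B: only sunflower seed and arrowroot; none excluded — keep
C: works as a sweetener, no tree nuts, no sesame — OK
D: every rule checks out — valid
E: nothing on the exclusion list — valid
F: every rule checks out — OK
G: has rye, so not Whole30-style; has cod, so not vegetarian (and 1 more) — no
H: works as a sweetener, no sesame, no tree nuts — OK

G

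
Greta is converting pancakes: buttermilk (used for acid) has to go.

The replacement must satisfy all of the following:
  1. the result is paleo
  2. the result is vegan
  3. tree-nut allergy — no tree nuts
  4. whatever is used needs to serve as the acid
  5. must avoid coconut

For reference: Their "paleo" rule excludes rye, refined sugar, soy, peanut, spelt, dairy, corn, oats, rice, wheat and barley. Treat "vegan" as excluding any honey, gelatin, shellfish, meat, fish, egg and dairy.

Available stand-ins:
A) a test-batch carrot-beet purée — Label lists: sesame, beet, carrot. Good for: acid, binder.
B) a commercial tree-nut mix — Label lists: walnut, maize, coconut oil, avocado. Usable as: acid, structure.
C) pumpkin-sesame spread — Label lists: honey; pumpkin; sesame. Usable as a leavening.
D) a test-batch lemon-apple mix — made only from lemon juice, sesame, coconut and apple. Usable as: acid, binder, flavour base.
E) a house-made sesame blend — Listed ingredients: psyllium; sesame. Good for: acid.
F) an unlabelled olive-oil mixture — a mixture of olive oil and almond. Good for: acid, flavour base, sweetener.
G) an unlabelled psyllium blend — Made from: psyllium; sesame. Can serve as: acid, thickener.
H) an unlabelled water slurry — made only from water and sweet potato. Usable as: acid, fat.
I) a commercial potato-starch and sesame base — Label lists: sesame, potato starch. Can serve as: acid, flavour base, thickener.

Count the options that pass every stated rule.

5

A: only sesame, beet, and carrot; none excluded — OK
B: has maize, so not paleo; has coconut oil, so not coconut-free (and 1 more) — out
C: not usable as an acid; has honey, so not vegan — reject
D: has coconut, so not coconut-free — out
E: paleo, no tree nuts — OK
F: has almond, so not tree-nut-free — reject
G: all constraints satisfied — OK
H: works as an acid, paleo, vegan — valid
I: only sesame and potato starch; none excluded — OK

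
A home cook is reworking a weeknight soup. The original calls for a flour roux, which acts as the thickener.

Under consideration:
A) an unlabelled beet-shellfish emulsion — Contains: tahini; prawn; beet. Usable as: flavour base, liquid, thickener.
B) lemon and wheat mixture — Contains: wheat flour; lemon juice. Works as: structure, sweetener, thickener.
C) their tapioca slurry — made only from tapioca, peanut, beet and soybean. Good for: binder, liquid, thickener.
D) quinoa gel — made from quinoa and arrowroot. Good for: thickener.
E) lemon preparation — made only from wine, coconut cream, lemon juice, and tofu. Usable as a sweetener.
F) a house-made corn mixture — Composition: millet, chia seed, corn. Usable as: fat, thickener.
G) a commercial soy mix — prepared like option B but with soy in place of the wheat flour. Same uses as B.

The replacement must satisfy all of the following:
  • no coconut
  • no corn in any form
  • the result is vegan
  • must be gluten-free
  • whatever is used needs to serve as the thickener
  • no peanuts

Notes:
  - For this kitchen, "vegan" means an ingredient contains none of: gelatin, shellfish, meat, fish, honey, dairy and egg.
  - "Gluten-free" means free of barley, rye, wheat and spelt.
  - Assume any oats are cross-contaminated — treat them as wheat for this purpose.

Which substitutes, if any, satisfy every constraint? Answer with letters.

A: has prawn, so not vegan — out
B: has wheat flour, so not gluten-free — out
C: has peanut, so not peanut-free — no
D: only arrowroot and quinoa; none excluded — valid
E: not usable as a thickener; has coconut cream, so not coconut-free — no
F: has corn, so not corn-free — reject
G: works as a thickener, no coconut, no peanut — valid

D, G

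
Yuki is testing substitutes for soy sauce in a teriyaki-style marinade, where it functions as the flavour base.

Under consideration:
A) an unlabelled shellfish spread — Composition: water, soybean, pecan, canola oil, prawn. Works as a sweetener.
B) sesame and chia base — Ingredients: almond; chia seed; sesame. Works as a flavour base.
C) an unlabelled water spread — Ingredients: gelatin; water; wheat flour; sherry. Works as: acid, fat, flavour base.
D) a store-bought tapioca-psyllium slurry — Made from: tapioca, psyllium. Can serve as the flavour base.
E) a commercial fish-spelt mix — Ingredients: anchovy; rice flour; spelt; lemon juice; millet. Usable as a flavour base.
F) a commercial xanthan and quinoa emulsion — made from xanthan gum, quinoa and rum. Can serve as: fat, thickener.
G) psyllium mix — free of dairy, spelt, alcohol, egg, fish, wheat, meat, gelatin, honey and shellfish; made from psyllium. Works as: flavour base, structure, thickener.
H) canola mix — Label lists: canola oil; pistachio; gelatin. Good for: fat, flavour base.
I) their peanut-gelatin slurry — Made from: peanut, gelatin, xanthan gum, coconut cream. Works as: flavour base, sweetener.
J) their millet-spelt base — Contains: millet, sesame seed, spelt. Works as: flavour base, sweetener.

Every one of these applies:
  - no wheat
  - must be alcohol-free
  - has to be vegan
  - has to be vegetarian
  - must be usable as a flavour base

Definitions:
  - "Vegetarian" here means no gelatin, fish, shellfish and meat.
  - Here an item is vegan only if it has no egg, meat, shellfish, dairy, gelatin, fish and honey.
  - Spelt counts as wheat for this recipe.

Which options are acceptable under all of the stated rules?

A: not usable as a flavour base; has prawn, so not vegetarian (and 1 more) — no
B: nothing on the exclusion list — OK
C: has gelatin, so not vegetarian; has gelatin, so not vegan (and 2 more) — no
D: only psyllium and tapioca; none excluded — valid
E: has anchovy, so not vegetarian; has anchovy, so not vegan (and 1 more) — no
F: not usable as a flavour base; has rum, so not alcohol-free — reject
G: works as a flavour base, vegan, no alcohol — OK
H: has gelatin, so not vegetarian; has gelatin, so not vegan — out
I: has gelatin, so not vegetarian; has gelatin, so not vegan — out
J: has spelt, so not wheat-free — out

B, D, G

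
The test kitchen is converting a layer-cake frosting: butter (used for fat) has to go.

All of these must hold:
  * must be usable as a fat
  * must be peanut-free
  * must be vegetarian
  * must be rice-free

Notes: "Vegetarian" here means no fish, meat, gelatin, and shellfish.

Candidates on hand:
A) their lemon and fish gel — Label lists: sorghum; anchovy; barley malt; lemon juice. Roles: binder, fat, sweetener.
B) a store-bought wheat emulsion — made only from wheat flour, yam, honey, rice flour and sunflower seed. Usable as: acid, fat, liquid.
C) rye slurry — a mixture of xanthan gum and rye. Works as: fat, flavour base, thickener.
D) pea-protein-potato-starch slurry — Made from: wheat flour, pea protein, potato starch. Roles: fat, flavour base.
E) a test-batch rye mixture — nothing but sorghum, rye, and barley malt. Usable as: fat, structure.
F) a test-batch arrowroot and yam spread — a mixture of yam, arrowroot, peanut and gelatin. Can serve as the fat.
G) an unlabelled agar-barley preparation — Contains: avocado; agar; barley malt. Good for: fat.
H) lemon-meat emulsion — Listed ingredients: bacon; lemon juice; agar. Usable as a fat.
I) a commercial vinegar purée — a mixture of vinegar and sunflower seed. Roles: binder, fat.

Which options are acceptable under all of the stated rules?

A: has anchovy, so not vegetarian — out
B: has rice flour, so not rice-free — out
C: works as a fat, vegetarian, no peanut — keep
D: no rice, vegetarian — OK
E: works as a fat, no rice, no peanut — valid
F: has gelatin, so not vegetarian; has peanut, so not peanut-free — reject
G: vegetarian, no rice — keep
H: has bacon, so not vegetarian — reject
I: only vinegar and sunflower seed; none excluded — OK

C, D, E, G, I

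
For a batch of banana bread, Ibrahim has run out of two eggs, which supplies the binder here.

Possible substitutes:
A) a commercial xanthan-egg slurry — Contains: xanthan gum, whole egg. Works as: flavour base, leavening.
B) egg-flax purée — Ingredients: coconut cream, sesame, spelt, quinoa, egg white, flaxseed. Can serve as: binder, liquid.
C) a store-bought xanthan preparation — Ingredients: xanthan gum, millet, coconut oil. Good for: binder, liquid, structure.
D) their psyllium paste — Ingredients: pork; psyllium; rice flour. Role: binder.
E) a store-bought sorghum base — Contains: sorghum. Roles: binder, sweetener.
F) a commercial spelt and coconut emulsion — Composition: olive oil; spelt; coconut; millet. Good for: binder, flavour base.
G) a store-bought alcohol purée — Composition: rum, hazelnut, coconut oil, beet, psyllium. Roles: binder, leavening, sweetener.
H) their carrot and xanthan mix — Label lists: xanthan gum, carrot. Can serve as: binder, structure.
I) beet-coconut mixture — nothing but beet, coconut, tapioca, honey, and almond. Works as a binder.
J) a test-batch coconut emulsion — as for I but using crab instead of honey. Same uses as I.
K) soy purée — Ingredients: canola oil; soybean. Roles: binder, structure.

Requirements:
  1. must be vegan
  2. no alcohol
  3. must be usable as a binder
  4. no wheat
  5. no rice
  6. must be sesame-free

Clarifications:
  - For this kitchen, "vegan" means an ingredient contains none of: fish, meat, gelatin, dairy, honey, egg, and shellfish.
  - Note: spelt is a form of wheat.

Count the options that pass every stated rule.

A: not usable as a binder; has whole egg, so not vegan — reject
B: has egg white, so not vegan; has sesame, so not sesame-free (and 1 more) — out
C: no sesame, vegan — valid
D: has pork, so not vegan; has rice flour, so not rice-free — reject
E: only sorghum; none excluded — keep
F: has spelt, so not wheat-free — reject
G: has rum, so not alcohol-free — out
H: works as a binder, no rice, no sesame — keep
I: has honey, so not vegan — no
J: has crab, so not vegan — reject
K: every rule checks out — OK

4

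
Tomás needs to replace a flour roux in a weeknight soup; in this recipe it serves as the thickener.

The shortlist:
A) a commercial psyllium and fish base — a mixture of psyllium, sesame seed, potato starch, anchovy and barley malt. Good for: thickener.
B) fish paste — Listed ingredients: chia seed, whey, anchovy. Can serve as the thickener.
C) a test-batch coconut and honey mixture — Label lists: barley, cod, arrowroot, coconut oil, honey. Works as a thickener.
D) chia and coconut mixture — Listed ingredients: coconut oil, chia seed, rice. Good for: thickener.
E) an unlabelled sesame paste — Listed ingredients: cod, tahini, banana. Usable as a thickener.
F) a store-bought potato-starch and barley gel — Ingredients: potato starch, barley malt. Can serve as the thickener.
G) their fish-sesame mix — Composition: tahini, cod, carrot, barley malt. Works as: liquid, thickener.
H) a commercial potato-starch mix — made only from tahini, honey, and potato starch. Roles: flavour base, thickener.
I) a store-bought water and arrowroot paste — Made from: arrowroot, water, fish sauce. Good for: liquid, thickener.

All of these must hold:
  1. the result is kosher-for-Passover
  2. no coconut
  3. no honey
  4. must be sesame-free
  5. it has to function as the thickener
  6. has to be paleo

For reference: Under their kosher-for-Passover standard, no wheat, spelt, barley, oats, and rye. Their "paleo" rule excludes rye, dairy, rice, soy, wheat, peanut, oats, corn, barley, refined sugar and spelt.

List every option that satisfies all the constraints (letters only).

A: has barley malt, so not kosher-for-Passover; has barley malt, so not paleo (and 1 more) — out
B: has whey, so not paleo — out
C: has barley, so not kosher-for-Passover; has barley, so not paleo (and 2 more) — reject
D: has rice, so not paleo; has coconut oil, so not coconut-free — no
E: has tahini, so not sesame-free — reject
F: has barley malt, so not kosher-for-Passover; has barley malt, so not paleo — no
G: has barley malt, so not kosher-for-Passover; has barley malt, so not paleo (and 1 more) — out
H: has honey, so not honey-free; has tahini, so not sesame-free — reject
I: only fish sauce, water, and arrowroot; none excluded — OK

I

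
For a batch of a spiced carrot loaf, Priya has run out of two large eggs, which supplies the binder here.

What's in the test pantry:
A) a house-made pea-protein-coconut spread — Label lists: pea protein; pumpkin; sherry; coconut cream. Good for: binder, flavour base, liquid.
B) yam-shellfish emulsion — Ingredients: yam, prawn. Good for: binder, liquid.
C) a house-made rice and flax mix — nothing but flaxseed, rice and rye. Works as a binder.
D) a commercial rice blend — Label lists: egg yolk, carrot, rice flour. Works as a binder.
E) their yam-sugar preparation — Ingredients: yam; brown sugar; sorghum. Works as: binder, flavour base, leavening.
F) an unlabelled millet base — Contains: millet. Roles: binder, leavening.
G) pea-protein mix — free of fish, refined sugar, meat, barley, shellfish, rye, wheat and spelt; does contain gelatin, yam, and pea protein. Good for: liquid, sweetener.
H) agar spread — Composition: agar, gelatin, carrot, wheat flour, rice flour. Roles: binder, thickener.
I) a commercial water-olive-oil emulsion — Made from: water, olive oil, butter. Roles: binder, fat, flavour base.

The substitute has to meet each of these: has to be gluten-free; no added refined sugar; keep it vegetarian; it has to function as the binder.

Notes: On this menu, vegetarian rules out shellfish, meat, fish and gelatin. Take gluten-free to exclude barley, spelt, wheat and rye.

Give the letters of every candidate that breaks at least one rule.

B, C, E, G, H

A: all constraints satisfied — OK
B: has prawn, so not vegetarian — reject
C: has rye, so not gluten-free — no
D: every rule checks out — OK
E: has brown sugar, so not no-added-sugar — reject
F: vegetarian, no refined sugar — valid
G: not usable as a binder; has gelatin, so not vegetarian — out
H: has gelatin, so not vegetarian; has wheat flour, so not gluten-free — reject
I: nothing on the exclusion list — OK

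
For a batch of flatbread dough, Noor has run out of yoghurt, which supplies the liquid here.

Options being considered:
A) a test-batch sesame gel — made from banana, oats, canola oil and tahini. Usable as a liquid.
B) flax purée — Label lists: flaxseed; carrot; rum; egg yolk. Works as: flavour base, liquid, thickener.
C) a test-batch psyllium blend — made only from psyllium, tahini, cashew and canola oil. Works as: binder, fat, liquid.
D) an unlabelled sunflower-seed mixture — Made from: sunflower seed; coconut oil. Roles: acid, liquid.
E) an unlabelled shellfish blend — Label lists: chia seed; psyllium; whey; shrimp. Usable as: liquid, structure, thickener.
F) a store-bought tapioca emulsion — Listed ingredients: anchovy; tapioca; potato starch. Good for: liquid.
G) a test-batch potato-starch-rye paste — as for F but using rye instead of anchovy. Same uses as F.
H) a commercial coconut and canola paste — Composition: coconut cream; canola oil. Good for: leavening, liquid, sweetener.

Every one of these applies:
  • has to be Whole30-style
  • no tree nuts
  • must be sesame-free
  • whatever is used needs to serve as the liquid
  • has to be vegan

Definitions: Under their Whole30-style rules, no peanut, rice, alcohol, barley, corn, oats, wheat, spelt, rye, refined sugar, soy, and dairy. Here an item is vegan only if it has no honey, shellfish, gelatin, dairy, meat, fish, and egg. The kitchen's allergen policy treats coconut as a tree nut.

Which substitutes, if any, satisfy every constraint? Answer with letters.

A: has oats, so not Whole30-style; has tahini, so not sesame-free — out
B: has rum, so not Whole30-style; has egg yolk, so not vegan — reject
C: has tahini, so not sesame-free; has cashew, so not tree-nut-free — no
D: has coconut oil, so not tree-nut-free — reject
E: has whey, so not Whole30-style; has whey, so not vegan — no
F: has anchovy, so not vegan — reject
G: has rye, so not Whole30-style — out
H: has coconut cream, so not tree-nut-free — no

none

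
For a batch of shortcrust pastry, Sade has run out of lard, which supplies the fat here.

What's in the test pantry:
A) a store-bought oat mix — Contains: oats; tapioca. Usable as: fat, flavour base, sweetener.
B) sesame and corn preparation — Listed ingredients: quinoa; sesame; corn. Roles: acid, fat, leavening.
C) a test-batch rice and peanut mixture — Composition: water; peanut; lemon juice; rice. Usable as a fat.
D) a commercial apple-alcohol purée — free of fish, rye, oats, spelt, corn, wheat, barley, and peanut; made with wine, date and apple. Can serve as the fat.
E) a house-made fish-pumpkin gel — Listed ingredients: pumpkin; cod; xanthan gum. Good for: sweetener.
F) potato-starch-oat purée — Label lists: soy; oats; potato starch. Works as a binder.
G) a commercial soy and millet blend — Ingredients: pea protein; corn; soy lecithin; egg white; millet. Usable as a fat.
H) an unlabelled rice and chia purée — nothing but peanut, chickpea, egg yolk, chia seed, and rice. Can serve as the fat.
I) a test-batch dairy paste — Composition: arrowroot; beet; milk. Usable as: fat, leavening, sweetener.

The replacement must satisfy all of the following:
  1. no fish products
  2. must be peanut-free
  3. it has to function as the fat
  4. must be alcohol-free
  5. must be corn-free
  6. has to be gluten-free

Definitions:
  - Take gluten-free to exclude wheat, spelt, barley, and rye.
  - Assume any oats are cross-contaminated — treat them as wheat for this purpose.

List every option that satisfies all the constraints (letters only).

I

A: has oats, so not gluten-free — no
B: has corn, so not corn-free — reject
C: has peanut, so not peanut-free — out
D: has wine, so not alcohol-free — out
E: not usable as a fat; has cod, so not fish-free — reject
F: not usable as a fat; has oats, so not gluten-free — no
G: has corn, so not corn-free — out
H: has peanut, so not peanut-free — out
I: every rule checks out — valid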